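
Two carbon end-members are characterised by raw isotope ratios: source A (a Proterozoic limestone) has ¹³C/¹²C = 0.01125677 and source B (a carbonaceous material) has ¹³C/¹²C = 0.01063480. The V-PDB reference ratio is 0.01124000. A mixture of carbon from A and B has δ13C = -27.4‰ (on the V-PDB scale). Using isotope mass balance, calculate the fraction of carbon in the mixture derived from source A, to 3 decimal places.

0.478

δ_A = (0.01125677/0.01124000 − 1)×1000 = (1.001492 − 1)×1000 = 1.492‰
δ_B = (0.01063480/0.01124000 − 1)×1000 = (0.946157 − 1)×1000 = -53.843‰
f_A = (δ_mix − δ_B)/(δ_A − δ_B) = (-27.4 − (-53.843))/(1.492 − (-53.843))
f_A = 26.443 / 55.335 = 0.4779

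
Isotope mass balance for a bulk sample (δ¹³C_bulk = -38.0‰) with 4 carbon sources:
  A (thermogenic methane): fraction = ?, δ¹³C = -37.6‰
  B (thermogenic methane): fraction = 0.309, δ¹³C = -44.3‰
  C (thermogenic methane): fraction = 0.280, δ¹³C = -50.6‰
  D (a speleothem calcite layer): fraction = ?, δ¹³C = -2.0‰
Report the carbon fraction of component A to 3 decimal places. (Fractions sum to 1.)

0.262

Let f_A and f_D be the unknown fractions; fractions sum to 1 so f_A + f_D = 0.411.
Mass balance: Σ fᵢ·δᵢ = δ_bulk ⇒ f_A·(-37.6) + f_D·(-2.0) = -38.0 − (-27.857) = -10.143
Substitute f_D = 0.411 − f_A:
f_A·(-37.6 − -2.0) = -10.143 − 0.411×(-2.0) = -9.321
f_A = -9.321 / -35.6 = 0.2618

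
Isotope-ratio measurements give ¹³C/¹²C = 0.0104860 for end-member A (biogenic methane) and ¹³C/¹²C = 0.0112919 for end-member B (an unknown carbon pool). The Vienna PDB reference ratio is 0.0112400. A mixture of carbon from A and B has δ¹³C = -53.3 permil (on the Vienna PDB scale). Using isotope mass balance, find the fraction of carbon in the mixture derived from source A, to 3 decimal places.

δ_A = (0.0104860/0.0112400 − 1)×1000 = (0.932918 − 1)×1000 = -67.082 permil
δ_B = (0.0112919/0.0112400 − 1)×1000 = (1.004617 − 1)×1000 = 4.617 permil
f_A = (δ_mix − δ_B)/(δ_A − δ_B) = (-53.3 − (4.617))/(-67.082 − (4.617))
f_A = -57.917 / -71.699 = 0.8078

0.808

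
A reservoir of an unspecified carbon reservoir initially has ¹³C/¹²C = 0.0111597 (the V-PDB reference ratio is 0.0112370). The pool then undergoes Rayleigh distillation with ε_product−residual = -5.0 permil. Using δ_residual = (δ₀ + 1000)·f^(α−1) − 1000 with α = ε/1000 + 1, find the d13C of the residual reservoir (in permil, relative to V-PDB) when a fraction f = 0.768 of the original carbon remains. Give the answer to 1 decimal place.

-5.6 permil

δ₀ = (0.0111597/0.0112370 − 1)×1000 = (0.993121 − 1)×1000 = -6.879 permil
α − 1 = ε/1000 = -0.0050
f^(α−1) = 0.768^(-0.0050) = 1.001321
δ_res = (-6.879 + 1000) × 1.001321 − 1000 = 994.433 − 1000 = -5.57 permil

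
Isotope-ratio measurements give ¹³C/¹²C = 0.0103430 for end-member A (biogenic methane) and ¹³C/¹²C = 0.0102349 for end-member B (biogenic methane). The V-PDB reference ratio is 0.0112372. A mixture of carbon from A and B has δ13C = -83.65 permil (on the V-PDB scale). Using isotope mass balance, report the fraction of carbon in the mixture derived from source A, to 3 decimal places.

0.576

δ_A = (0.0103430/0.0112372 − 1)×1000 = (0.920425 − 1)×1000 = -79.575 permil
δ_B = (0.0102349/0.0112372 − 1)×1000 = (0.910805 − 1)×1000 = -89.195 permil
f_A = (δ_mix − δ_B)/(δ_A − δ_B) = (-83.65 − (-89.195))/(-79.575 − (-89.195))
f_A = 5.545 / 9.620 = 0.5764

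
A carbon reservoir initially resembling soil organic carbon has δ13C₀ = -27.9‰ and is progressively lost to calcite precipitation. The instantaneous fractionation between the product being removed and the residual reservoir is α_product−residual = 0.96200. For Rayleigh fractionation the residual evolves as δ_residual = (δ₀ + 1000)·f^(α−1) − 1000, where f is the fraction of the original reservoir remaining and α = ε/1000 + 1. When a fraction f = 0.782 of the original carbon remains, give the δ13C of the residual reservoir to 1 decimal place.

-18.8‰

Rayleigh residual: δ_res = (δ₀ + 1000)·f^(α−1) − 1000
α − 1 = -0.03800
f^(α−1) = 0.782^(-0.03800) = 1.009388
δ_res = (-27.9 + 1000) × 1.009388 − 1000 = 981.226 − 1000 = -18.77‰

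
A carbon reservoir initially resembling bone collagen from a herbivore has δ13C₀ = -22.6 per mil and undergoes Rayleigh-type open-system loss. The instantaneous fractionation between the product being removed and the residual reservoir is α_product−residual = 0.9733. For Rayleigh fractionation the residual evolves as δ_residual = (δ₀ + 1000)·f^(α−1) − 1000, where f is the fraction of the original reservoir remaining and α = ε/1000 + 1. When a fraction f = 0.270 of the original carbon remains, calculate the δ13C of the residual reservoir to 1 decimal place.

12.2 per mil

Rayleigh residual: δ_res = (δ₀ + 1000)·f^(α−1) − 1000
α − 1 = -0.02670
f^(α−1) = 0.270^(-0.02670) = 1.035577
δ_res = (-22.6 + 1000) × 1.035577 − 1000 = 1012.173 − 1000 = 12.17 per mil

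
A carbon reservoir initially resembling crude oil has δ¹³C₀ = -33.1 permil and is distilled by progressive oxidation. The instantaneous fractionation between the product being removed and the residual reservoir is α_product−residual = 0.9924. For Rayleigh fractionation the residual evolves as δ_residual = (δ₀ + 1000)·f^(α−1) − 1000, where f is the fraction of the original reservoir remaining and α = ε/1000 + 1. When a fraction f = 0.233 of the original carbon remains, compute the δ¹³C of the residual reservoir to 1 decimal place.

-22.3 permil

Rayleigh residual: δ_res = (δ₀ + 1000)·f^(α−1) − 1000
α − 1 = -0.00760
f^(α−1) = 0.233^(-0.00760) = 1.011133
δ_res = (-33.1 + 1000) × 1.011133 − 1000 = 977.664 − 1000 = -22.34 permil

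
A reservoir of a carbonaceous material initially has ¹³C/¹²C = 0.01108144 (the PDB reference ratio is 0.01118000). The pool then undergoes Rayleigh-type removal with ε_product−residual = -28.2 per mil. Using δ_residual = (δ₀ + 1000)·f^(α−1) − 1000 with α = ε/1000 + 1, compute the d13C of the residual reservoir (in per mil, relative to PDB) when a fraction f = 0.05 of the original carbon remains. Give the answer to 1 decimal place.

δ₀ = (0.01108144/0.01118000 − 1)×1000 = (0.991184 − 1)×1000 = -8.816 per mil
α − 1 = ε/1000 = -0.0282
f^(α−1) = 0.05^(-0.0282) = 1.088151
δ_res = (-8.816 + 1000) × 1.088151 − 1000 = 1078.558 − 1000 = 78.56 per mil

78.6 per mil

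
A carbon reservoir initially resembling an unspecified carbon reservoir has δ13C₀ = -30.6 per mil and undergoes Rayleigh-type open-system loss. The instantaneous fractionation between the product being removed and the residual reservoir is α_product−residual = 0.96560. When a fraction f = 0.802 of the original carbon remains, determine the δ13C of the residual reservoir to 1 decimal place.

Rayleigh residual: δ_res = (δ₀ + 1000)·f^(α−1) − 1000
α − 1 = -0.03440
f^(α−1) = 0.802^(-0.03440) = 1.007619
δ_res = (-30.6 + 1000) × 1.007619 − 1000 = 976.786 − 1000 = -23.21 per mil

-23.2 per mil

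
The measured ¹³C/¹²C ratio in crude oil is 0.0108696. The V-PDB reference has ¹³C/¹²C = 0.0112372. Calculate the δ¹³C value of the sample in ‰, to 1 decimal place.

δ¹³C = (R_sample / R_standard − 1) × 1000
R_sample / R_standard = 0.0108696 / 0.0112372 = 0.967287
δ¹³C = (0.967287 − 1) × 1000 = -32.71‰

-32.7‰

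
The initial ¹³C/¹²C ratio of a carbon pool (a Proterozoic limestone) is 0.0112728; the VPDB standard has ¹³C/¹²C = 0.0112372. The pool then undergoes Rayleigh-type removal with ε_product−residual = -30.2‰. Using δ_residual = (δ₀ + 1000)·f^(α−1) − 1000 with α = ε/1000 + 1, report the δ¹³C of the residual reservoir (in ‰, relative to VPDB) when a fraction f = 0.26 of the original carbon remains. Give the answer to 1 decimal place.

44.8‰

δ₀ = (0.0112728/0.0112372 − 1)×1000 = (1.003168 − 1)×1000 = 3.168‰
α − 1 = ε/1000 = -0.0302
f^(α−1) = 0.26^(-0.0302) = 1.041520
δ_res = (3.168 + 1000) × 1.041520 − 1000 = 1044.820 − 1000 = 44.82‰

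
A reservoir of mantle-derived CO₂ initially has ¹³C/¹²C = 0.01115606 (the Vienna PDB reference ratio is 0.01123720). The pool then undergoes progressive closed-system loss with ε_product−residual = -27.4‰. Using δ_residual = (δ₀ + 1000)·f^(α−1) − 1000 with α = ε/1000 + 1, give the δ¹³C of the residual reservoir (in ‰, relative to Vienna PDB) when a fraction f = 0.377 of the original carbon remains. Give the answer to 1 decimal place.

19.7‰

δ₀ = (0.01115606/0.01123720 − 1)×1000 = (0.992779 − 1)×1000 = -7.221‰
α − 1 = ε/1000 = -0.0274
f^(α−1) = 0.377^(-0.0274) = 1.027089
δ_res = (-7.221 + 1000) × 1.027089 − 1000 = 1019.673 − 1000 = 19.67‰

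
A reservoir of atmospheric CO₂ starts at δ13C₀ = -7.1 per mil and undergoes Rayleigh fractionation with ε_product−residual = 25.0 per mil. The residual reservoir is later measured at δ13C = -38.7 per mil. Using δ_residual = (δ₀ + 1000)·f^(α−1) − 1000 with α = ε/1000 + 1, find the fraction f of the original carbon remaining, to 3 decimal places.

0.274

α − 1 = ε/1000 = 0.0250
(δ_res + 1000)/(δ₀ + 1000) = (-38.7 + 1000)/(-7.1 + 1000) = 961.3/992.9 = 0.968174
f = 0.968174^(1/0.0250) = exp(ln(0.968174)/0.0250) = exp(-0.03234/0.0250)
f = exp(-1.2937) = 0.2742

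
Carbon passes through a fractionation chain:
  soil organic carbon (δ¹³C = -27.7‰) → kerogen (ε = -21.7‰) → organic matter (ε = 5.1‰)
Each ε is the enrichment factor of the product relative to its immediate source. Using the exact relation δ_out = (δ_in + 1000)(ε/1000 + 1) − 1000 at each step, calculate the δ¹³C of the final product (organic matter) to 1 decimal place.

step 1: δ = (-27.70 + 1000)·(-21.7/1000 + 1) − 1000 = -48.80‰
step 2: δ = (-48.80 + 1000)·(5.1/1000 + 1) − 1000 = -43.95‰

-43.9‰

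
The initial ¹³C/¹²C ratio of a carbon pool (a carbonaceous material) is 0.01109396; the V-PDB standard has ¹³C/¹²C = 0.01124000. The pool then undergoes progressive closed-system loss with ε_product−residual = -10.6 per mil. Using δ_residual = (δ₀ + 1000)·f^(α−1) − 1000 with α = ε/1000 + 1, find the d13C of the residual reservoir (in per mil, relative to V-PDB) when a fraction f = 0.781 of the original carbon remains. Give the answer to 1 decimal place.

δ₀ = (0.01109396/0.01124000 − 1)×1000 = (0.987007 − 1)×1000 = -12.993 per mil
α − 1 = ε/1000 = -0.0106
f^(α−1) = 0.781^(-0.0106) = 1.002624
δ_res = (-12.993 + 1000) × 1.002624 − 1000 = 989.597 − 1000 = -10.40 per mil

-10.4 per mil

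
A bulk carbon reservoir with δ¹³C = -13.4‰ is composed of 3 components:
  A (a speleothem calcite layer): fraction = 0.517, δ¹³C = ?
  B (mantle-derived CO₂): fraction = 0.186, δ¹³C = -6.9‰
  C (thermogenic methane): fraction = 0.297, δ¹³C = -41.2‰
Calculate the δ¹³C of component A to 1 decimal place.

0.2‰

Isotope mass balance: δ_bulk = Σ fᵢ·δᵢ.
-13.4 = 0.517×δ_A + 0.186×(-6.9) + 0.297×(-41.2)
0.517·δ_A = -13.4 − (-13.520) = 0.120
δ_A = 0.120 / 0.517 = 0.23‰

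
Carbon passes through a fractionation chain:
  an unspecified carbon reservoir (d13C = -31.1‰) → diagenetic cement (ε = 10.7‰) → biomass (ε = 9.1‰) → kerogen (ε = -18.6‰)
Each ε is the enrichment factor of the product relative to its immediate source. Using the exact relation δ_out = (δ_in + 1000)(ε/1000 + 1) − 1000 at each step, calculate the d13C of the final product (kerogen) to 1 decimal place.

step 1: δ = (-31.10 + 1000)·(10.7/1000 + 1) − 1000 = -20.73‰
step 2: δ = (-20.73 + 1000)·(9.1/1000 + 1) − 1000 = -11.82‰
step 3: δ = (-11.82 + 1000)·(-18.6/1000 + 1) − 1000 = -30.20‰

-30.2‰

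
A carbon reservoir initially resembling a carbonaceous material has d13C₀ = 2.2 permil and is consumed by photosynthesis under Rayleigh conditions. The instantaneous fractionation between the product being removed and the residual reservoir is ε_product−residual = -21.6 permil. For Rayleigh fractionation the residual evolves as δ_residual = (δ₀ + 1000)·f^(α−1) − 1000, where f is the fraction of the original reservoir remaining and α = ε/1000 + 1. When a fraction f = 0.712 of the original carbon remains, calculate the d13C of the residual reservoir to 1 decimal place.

9.6 permil

Rayleigh residual: δ_res = (δ₀ + 1000)·f^(α−1) − 1000
α = ε/1000 + 1 = 0.97840, so α − 1 = -0.02160
f^(α−1) = 0.712^(-0.02160) = 1.007364
δ_res = (2.2 + 1000) × 1.007364 − 1000 = 1009.580 − 1000 = 9.58 permil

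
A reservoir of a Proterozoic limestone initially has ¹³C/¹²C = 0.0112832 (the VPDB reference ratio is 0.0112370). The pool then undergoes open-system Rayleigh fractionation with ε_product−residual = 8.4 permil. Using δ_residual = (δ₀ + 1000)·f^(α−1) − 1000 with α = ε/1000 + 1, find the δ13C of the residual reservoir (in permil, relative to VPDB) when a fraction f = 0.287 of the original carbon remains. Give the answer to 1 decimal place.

-6.4 permil

δ₀ = (0.0112832/0.0112370 − 1)×1000 = (1.004111 − 1)×1000 = 4.111 permil
α − 1 = ε/1000 = 0.0084
f^(α−1) = 0.287^(0.0084) = 0.989569
δ_res = (4.111 + 1000) × 0.989569 − 1000 = 993.638 − 1000 = -6.36 permil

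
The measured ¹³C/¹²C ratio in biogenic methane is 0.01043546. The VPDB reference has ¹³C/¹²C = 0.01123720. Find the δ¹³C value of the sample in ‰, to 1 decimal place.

-71.3‰

δ¹³C = (R_sample / R_standard − 1) × 1000
R_sample / R_standard = 0.01043546 / 0.01123720 = 0.928653
δ¹³C = (0.928653 − 1) × 1000 = -71.35‰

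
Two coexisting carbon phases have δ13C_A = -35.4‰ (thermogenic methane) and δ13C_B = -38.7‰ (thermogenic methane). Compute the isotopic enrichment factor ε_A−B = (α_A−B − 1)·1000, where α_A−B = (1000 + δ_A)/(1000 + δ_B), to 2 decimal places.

3.43‰

α_A−B = (1000 + -35.4) / (1000 + -38.7) = 964.6 / 961.3 = 1.003433
ε_A−B = (1.003433 − 1) × 1000 = 3.433‰
(The approximation ε ≈ δ_A − δ_B would give 3.3‰.)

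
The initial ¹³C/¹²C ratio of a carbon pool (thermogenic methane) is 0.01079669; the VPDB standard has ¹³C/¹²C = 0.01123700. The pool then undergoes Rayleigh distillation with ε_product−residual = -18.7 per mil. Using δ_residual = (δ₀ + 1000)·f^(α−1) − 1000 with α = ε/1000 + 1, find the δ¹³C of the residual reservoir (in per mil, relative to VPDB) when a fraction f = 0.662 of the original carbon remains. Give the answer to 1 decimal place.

-31.7 per mil

δ₀ = (0.01079669/0.01123700 − 1)×1000 = (0.960816 − 1)×1000 = -39.184 per mil
α − 1 = ε/1000 = -0.0187
f^(α−1) = 0.662^(-0.0187) = 1.007743
δ_res = (-39.184 + 1000) × 1.007743 − 1000 = 968.256 − 1000 = -31.74 per mil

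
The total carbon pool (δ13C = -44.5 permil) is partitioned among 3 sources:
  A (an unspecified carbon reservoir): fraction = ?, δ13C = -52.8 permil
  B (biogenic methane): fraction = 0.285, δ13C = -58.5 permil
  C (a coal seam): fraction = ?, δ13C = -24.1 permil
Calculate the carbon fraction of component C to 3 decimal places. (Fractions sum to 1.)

0.346

Let f_C and f_A be the unknown fractions; fractions sum to 1 so f_C + f_A = 0.715.
Mass balance: Σ fᵢ·δᵢ = δ_bulk ⇒ f_C·(-24.1) + f_A·(-52.8) = -44.5 − (-16.672) = -27.828
Substitute f_A = 0.715 − f_C:
f_C·(-24.1 − -52.8) = -27.828 − 0.715×(-52.8) = 9.924
f_C = 9.924 / 28.7 = 0.3458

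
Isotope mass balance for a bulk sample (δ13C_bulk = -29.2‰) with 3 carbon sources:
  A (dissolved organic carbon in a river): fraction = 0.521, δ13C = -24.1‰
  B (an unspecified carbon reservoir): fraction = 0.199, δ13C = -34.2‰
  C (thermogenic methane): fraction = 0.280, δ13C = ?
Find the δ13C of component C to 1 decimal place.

Isotope mass balance: δ_bulk = Σ fᵢ·δᵢ.
-29.2 = 0.521×(-24.1) + 0.199×(-34.2) + 0.280×δ_C
0.280·δ_C = -29.2 − (-19.362) = -9.838
δ_C = -9.838 / 0.280 = -35.14‰

-35.1‰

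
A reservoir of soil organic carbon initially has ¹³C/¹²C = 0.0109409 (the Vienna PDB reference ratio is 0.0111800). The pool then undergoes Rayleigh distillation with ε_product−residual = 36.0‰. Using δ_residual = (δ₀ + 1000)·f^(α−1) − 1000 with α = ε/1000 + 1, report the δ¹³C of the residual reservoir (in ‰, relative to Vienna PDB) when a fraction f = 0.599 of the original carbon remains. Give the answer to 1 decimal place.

δ₀ = (0.0109409/0.0111800 − 1)×1000 = (0.978614 − 1)×1000 = -21.386‰
α − 1 = ε/1000 = 0.0360
f^(α−1) = 0.599^(0.0360) = 0.981719
δ_res = (-21.386 + 1000) × 0.981719 − 1000 = 960.724 − 1000 = -39.28‰

-39.3‰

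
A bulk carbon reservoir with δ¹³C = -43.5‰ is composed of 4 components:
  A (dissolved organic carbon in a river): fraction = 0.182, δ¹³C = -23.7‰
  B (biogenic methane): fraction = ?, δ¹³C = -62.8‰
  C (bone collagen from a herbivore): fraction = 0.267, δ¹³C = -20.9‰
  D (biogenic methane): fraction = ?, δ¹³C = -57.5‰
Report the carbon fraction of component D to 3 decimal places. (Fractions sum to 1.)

0.188

Let f_D and f_B be the unknown fractions; fractions sum to 1 so f_D + f_B = 0.551.
Mass balance: Σ fᵢ·δᵢ = δ_bulk ⇒ f_D·(-57.5) + f_B·(-62.8) = -43.5 − (-9.894) = -33.606
Substitute f_B = 0.551 − f_D:
f_D·(-57.5 − -62.8) = -33.606 − 0.551×(-62.8) = 0.996
f_D = 0.996 / 5.3 = 0.1880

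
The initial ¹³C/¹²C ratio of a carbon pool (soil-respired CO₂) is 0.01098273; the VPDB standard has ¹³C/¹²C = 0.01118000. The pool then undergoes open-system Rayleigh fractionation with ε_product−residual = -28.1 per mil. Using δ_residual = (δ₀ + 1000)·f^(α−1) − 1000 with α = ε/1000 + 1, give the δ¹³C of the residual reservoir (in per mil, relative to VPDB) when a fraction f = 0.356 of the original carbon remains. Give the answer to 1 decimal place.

δ₀ = (0.01098273/0.01118000 − 1)×1000 = (0.982355 − 1)×1000 = -17.645 per mil
α − 1 = ε/1000 = -0.0281
f^(α−1) = 0.356^(-0.0281) = 1.029448
δ_res = (-17.645 + 1000) × 1.029448 − 1000 = 1011.283 − 1000 = 11.28 per mil

11.3 per mil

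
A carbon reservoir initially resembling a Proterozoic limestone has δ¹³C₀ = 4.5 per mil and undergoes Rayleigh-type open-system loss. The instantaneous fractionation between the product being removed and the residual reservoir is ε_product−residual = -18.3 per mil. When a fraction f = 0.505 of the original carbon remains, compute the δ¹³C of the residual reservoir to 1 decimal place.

Rayleigh residual: δ_res = (δ₀ + 1000)·f^(α−1) − 1000
α = ε/1000 + 1 = 0.98170, so α − 1 = -0.01830
f^(α−1) = 0.505^(-0.01830) = 1.012581
δ_res = (4.5 + 1000) × 1.012581 − 1000 = 1017.138 − 1000 = 17.14 per mil

17.1 per mil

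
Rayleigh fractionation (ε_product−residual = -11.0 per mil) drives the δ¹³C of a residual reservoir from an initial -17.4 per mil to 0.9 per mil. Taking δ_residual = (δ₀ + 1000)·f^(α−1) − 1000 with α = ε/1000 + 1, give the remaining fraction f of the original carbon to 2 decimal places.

0.19

α − 1 = ε/1000 = -0.0110
(δ_res + 1000)/(δ₀ + 1000) = (0.9 + 1000)/(-17.4 + 1000) = 1000.9/982.6 = 1.018624
f = 1.018624^(1/-0.0110) = exp(ln(1.018624)/-0.0110) = exp(0.01845/-0.0110)
f = exp(-1.6775) = 0.1868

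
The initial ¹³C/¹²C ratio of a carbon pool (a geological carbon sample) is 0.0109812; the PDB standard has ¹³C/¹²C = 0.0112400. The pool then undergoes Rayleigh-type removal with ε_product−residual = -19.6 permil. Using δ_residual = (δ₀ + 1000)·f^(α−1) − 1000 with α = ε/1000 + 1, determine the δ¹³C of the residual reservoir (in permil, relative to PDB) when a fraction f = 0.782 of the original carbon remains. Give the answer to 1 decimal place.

-18.3 permil

δ₀ = (0.0109812/0.0112400 − 1)×1000 = (0.976975 − 1)×1000 = -23.025 permil
α − 1 = ε/1000 = -0.0196
f^(α−1) = 0.782^(-0.0196) = 1.004831
δ_res = (-23.025 + 1000) × 1.004831 − 1000 = 981.695 − 1000 = -18.30 permil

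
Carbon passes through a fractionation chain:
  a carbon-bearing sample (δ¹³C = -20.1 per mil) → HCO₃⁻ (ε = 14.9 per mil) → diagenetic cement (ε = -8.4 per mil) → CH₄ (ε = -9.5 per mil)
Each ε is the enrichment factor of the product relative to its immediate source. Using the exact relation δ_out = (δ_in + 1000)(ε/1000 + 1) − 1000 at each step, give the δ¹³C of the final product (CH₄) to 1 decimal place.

step 1: δ = (-20.10 + 1000)·(14.9/1000 + 1) − 1000 = -5.50 per mil
step 2: δ = (-5.50 + 1000)·(-8.4/1000 + 1) − 1000 = -13.85 per mil
step 3: δ = (-13.85 + 1000)·(-9.5/1000 + 1) − 1000 = -23.22 per mil

-23.2 per mil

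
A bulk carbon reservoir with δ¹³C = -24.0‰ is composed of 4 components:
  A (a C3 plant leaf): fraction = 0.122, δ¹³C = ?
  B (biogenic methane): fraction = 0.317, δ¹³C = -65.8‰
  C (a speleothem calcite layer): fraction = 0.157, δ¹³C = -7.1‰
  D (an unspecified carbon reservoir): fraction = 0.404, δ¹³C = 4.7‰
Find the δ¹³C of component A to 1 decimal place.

Isotope mass balance: δ_bulk = Σ fᵢ·δᵢ.
-24.0 = 0.122×δ_A + 0.317×(-65.8) + 0.157×(-7.1) + 0.404×(4.7)
0.122·δ_A = -24.0 − (-20.075) = -3.925
δ_A = -3.925 / 0.122 = -32.18‰

-32.2‰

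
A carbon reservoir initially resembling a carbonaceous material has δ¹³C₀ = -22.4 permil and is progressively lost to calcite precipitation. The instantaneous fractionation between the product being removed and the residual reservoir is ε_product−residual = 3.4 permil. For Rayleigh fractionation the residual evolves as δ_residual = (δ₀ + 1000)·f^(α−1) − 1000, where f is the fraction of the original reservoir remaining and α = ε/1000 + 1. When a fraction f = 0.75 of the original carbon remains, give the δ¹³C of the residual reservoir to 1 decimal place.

Rayleigh residual: δ_res = (δ₀ + 1000)·f^(α−1) − 1000
α = ε/1000 + 1 = 1.00340, so α − 1 = 0.00340
f^(α−1) = 0.75^(0.00340) = 0.999022
δ_res = (-22.4 + 1000) × 0.999022 − 1000 = 976.644 − 1000 = -23.36 permil

-23.4 permil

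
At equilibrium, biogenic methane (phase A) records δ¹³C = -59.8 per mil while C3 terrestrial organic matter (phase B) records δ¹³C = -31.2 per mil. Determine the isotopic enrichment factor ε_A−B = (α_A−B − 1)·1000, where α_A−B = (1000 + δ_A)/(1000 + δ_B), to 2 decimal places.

α_A−B = (1000 + -59.8) / (1000 + -31.2) = 940.2 / 968.8 = 0.970479
ε_A−B = (0.970479 − 1) × 1000 = -29.521 per mil
(The approximation ε ≈ δ_A − δ_B would give -28.6 per mil.)

-29.52 per mil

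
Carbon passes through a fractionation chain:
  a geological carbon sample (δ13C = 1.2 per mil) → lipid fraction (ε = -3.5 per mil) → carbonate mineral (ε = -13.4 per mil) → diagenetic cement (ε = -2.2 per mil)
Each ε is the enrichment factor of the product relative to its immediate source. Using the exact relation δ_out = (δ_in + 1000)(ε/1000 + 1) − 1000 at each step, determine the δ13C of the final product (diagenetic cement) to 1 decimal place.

-17.8 per mil

step 1: δ = (1.20 + 1000)·(-3.5/1000 + 1) − 1000 = -2.30 per mil
step 2: δ = (-2.30 + 1000)·(-13.4/1000 + 1) − 1000 = -15.67 per mil
step 3: δ = (-15.67 + 1000)·(-2.2/1000 + 1) − 1000 = -17.84 per mil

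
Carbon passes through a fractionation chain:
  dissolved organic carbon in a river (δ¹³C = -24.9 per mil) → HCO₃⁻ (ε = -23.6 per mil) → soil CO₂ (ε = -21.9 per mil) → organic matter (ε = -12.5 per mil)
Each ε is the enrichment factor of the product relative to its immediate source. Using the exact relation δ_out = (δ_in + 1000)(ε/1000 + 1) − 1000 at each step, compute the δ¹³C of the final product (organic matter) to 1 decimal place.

step 1: δ = (-24.90 + 1000)·(-23.6/1000 + 1) − 1000 = -47.91 per mil
step 2: δ = (-47.91 + 1000)·(-21.9/1000 + 1) − 1000 = -68.76 per mil
step 3: δ = (-68.76 + 1000)·(-12.5/1000 + 1) − 1000 = -80.40 per mil

-80.4 per mil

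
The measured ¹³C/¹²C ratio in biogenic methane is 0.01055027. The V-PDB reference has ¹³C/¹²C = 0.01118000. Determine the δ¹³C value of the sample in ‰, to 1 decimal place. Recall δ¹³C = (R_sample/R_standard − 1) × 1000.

δ¹³C = (R_sample / R_standard − 1) × 1000
R_sample / R_standard = 0.01055027 / 0.01118000 = 0.943674
δ¹³C = (0.943674 − 1) × 1000 = -56.33‰

-56.3‰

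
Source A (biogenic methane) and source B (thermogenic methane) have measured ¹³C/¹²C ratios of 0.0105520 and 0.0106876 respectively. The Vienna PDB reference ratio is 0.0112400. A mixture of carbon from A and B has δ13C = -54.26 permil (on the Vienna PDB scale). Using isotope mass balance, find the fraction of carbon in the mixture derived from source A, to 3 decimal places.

0.424

δ_A = (0.0105520/0.0112400 − 1)×1000 = (0.938790 − 1)×1000 = -61.210 permil
δ_B = (0.0106876/0.0112400 − 1)×1000 = (0.950854 − 1)×1000 = -49.146 permil
f_A = (δ_mix − δ_B)/(δ_A − δ_B) = (-54.26 − (-49.146))/(-61.210 − (-49.146))
f_A = -5.114 / -12.064 = 0.4239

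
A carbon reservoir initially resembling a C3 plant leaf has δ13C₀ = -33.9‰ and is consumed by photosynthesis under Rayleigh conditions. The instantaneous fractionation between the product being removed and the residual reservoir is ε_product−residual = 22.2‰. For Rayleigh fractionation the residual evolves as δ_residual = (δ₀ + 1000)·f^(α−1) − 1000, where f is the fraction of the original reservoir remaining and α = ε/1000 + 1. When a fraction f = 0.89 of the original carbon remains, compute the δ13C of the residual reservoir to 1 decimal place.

-36.4‰

Rayleigh residual: δ_res = (δ₀ + 1000)·f^(α−1) − 1000
α = ε/1000 + 1 = 1.02220, so α − 1 = 0.02220
f^(α−1) = 0.89^(0.02220) = 0.997416
δ_res = (-33.9 + 1000) × 0.997416 − 1000 = 963.604 − 1000 = -36.40‰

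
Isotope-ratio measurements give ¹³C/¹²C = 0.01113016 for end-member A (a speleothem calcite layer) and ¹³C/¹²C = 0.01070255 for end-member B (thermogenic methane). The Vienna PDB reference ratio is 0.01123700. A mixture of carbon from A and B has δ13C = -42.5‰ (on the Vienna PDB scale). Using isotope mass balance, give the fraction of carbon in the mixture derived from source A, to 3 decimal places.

δ_A = (0.01113016/0.01123700 − 1)×1000 = (0.990492 − 1)×1000 = -9.508‰
δ_B = (0.01070255/0.01123700 − 1)×1000 = (0.952438 − 1)×1000 = -47.562‰
f_A = (δ_mix − δ_B)/(δ_A − δ_B) = (-42.5 − (-47.562))/(-9.508 − (-47.562))
f_A = 5.062 / 38.054 = 0.1330

0.133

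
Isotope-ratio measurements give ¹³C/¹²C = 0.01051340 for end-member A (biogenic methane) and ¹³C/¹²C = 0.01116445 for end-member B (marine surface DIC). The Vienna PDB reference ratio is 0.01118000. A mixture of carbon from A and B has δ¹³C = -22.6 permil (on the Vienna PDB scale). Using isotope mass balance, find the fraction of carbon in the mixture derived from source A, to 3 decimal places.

δ_A = (0.01051340/0.01118000 − 1)×1000 = (0.940376 − 1)×1000 = -59.624 permil
δ_B = (0.01116445/0.01118000 − 1)×1000 = (0.998609 − 1)×1000 = -1.391 permil
f_A = (δ_mix − δ_B)/(δ_A − δ_B) = (-22.6 − (-1.391))/(-59.624 − (-1.391))
f_A = -21.209 / -58.233 = 0.3642

0.364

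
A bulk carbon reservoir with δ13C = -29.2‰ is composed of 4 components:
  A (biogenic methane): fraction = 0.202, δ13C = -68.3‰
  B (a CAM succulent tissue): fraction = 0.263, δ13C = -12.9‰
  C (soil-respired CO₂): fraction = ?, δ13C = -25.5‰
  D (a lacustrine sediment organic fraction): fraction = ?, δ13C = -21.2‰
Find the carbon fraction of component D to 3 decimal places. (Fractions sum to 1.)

Let f_D and f_C be the unknown fractions; fractions sum to 1 so f_D + f_C = 0.535.
Mass balance: Σ fᵢ·δᵢ = δ_bulk ⇒ f_D·(-21.2) + f_C·(-25.5) = -29.2 − (-17.189) = -12.011
Substitute f_C = 0.535 − f_D:
f_D·(-21.2 − -25.5) = -12.011 − 0.535×(-25.5) = 1.632
f_D = 1.632 / 4.3 = 0.3795

0.379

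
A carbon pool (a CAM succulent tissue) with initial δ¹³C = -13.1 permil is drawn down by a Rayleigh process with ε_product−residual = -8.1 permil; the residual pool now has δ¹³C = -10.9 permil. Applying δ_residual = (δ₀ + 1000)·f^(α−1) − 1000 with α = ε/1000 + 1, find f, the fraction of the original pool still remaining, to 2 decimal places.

α − 1 = ε/1000 = -0.0081
(δ_res + 1000)/(δ₀ + 1000) = (-10.9 + 1000)/(-13.1 + 1000) = 989.1/986.9 = 1.002229
f = 1.002229^(1/-0.0081) = exp(ln(1.002229)/-0.0081) = exp(0.00223/-0.0081)
f = exp(-0.2749) = 0.7596

0.76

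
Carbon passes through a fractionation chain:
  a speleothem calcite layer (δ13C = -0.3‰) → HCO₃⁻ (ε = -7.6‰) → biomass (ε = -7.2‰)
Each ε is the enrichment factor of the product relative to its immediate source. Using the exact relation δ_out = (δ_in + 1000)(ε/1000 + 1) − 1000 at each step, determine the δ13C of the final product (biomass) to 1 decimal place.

-15.0‰

step 1: δ = (-0.30 + 1000)·(-7.6/1000 + 1) − 1000 = -7.90‰
step 2: δ = (-7.90 + 1000)·(-7.2/1000 + 1) − 1000 = -15.04‰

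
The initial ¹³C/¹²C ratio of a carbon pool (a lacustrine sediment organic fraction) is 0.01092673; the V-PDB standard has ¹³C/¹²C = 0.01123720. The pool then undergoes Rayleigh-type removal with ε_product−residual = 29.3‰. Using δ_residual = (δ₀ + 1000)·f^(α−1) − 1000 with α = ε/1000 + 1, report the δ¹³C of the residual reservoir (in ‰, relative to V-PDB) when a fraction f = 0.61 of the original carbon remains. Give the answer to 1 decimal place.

δ₀ = (0.01092673/0.01123720 − 1)×1000 = (0.972371 − 1)×1000 = -27.629‰
α − 1 = ε/1000 = 0.0293
f^(α−1) = 0.61^(0.0293) = 0.985621
δ_res = (-27.629 + 1000) × 0.985621 − 1000 = 958.390 − 1000 = -41.61‰

-41.6‰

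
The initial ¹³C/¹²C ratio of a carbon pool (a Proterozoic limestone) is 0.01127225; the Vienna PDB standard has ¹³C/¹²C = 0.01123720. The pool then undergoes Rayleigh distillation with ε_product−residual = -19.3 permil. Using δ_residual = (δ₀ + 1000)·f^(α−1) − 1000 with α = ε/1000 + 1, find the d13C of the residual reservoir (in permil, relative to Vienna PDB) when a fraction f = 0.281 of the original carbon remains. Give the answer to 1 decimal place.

δ₀ = (0.01127225/0.01123720 − 1)×1000 = (1.003119 − 1)×1000 = 3.119 permil
α − 1 = ε/1000 = -0.0193
f^(α−1) = 0.281^(-0.0193) = 1.024802
δ_res = (3.119 + 1000) × 1.024802 − 1000 = 1027.998 − 1000 = 28.00 permil

28.0 permil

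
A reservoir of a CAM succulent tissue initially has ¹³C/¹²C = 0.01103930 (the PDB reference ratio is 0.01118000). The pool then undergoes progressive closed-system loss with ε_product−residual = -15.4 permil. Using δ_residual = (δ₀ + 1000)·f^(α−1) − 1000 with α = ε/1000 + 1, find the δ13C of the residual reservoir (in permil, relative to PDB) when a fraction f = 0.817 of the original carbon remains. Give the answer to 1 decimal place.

δ₀ = (0.01103930/0.01118000 − 1)×1000 = (0.987415 − 1)×1000 = -12.585 permil
α − 1 = ε/1000 = -0.0154
f^(α−1) = 0.817^(-0.0154) = 1.003117
δ_res = (-12.585 + 1000) × 1.003117 − 1000 = 990.493 − 1000 = -9.51 permil

-9.5 permil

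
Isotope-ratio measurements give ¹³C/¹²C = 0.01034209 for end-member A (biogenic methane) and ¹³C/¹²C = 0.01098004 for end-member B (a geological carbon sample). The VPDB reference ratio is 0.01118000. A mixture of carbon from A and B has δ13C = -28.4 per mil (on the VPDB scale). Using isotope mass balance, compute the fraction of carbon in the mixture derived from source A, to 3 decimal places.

0.184

δ_A = (0.01034209/0.01118000 − 1)×1000 = (0.925053 − 1)×1000 = -74.947 per mil
δ_B = (0.01098004/0.01118000 − 1)×1000 = (0.982114 − 1)×1000 = -17.886 per mil
f_A = (δ_mix − δ_B)/(δ_A − δ_B) = (-28.4 − (-17.886))/(-74.947 − (-17.886))
f_A = -10.514 / -57.062 = 0.1843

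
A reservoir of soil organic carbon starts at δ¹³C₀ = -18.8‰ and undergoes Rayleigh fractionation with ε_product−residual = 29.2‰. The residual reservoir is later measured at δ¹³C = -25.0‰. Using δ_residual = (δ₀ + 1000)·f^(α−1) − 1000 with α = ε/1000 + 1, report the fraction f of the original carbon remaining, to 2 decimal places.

α − 1 = ε/1000 = 0.0292
(δ_res + 1000)/(δ₀ + 1000) = (-25.0 + 1000)/(-18.8 + 1000) = 975.0/981.2 = 0.993681
f = 0.993681^(1/0.0292) = exp(ln(0.993681)/0.0292) = exp(-0.00634/0.0292)
f = exp(-0.2171) = 0.8049

0.80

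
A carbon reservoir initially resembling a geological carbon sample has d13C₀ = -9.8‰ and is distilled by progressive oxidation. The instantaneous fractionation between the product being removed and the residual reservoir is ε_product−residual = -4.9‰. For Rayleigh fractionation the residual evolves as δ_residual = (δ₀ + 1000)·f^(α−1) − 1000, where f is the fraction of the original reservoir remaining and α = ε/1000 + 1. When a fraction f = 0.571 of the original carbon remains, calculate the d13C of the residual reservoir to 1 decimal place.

-7.1‰

Rayleigh residual: δ_res = (δ₀ + 1000)·f^(α−1) − 1000
α = ε/1000 + 1 = 0.99510, so α − 1 = -0.00490
f^(α−1) = 0.571^(-0.00490) = 1.002750
δ_res = (-9.8 + 1000) × 1.002750 − 1000 = 992.923 − 1000 = -7.08‰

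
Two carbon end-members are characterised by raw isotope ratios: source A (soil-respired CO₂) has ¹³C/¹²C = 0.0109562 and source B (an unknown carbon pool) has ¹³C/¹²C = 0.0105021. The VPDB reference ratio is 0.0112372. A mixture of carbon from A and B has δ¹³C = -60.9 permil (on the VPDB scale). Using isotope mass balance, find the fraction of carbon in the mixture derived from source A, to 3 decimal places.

0.112

δ_A = (0.0109562/0.0112372 − 1)×1000 = (0.974994 − 1)×1000 = -25.006 permil
δ_B = (0.0105021/0.0112372 − 1)×1000 = (0.934583 − 1)×1000 = -65.417 permil
f_A = (δ_mix − δ_B)/(δ_A − δ_B) = (-60.9 − (-65.417))/(-25.006 − (-65.417))
f_A = 4.517 / 40.410 = 0.1118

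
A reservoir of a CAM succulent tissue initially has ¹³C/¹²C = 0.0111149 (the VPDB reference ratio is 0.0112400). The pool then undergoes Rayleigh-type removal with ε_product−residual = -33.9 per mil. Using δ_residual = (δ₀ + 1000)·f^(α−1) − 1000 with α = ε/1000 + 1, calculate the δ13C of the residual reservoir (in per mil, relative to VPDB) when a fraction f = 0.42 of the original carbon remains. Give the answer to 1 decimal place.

δ₀ = (0.0111149/0.0112400 − 1)×1000 = (0.988870 − 1)×1000 = -11.130 per mil
α − 1 = ε/1000 = -0.0339
f^(α−1) = 0.42^(-0.0339) = 1.029845
δ_res = (-11.130 + 1000) × 1.029845 − 1000 = 1018.383 − 1000 = 18.38 per mil

18.4 per mil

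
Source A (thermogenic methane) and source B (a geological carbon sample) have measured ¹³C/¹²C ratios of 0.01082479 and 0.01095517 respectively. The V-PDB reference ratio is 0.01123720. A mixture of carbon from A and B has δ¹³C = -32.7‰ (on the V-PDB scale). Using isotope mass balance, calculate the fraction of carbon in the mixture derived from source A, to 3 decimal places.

δ_A = (0.01082479/0.01123720 − 1)×1000 = (0.963300 − 1)×1000 = -36.700‰
δ_B = (0.01095517/0.01123720 − 1)×1000 = (0.974902 − 1)×1000 = -25.098‰
f_A = (δ_mix − δ_B)/(δ_A − δ_B) = (-32.7 − (-25.098))/(-36.700 − (-25.098))
f_A = -7.602 / -11.603 = 0.6552

0.655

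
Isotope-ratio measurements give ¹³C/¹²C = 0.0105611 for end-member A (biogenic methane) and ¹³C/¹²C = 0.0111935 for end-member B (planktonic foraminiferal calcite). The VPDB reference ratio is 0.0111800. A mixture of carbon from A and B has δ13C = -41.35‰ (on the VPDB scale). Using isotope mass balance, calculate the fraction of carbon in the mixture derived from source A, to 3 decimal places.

δ_A = (0.0105611/0.0111800 − 1)×1000 = (0.944642 − 1)×1000 = -55.358‰
δ_B = (0.0111935/0.0111800 − 1)×1000 = (1.001208 − 1)×1000 = 1.208‰
f_A = (δ_mix − δ_B)/(δ_A − δ_B) = (-41.35 − (1.208))/(-55.358 − (1.208))
f_A = -42.558 / -56.565 = 0.7524

0.752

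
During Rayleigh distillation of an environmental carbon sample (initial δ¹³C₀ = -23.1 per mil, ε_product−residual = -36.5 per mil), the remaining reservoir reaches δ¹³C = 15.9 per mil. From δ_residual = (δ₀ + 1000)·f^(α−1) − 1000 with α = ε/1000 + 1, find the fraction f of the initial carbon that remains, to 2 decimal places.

0.34

α − 1 = ε/1000 = -0.0365
(δ_res + 1000)/(δ₀ + 1000) = (15.9 + 1000)/(-23.1 + 1000) = 1015.9/976.9 = 1.039922
f = 1.039922^(1/-0.0365) = exp(ln(1.039922)/-0.0365) = exp(0.03915/-0.0365)
f = exp(-1.0725) = 0.3422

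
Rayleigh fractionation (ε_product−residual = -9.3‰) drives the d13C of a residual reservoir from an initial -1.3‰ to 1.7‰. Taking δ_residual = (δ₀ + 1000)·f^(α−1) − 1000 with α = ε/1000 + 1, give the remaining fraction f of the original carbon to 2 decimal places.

α − 1 = ε/1000 = -0.0093
(δ_res + 1000)/(δ₀ + 1000) = (1.7 + 1000)/(-1.3 + 1000) = 1001.7/998.7 = 1.003004
f = 1.003004^(1/-0.0093) = exp(ln(1.003004)/-0.0093) = exp(0.00300/-0.0093)
f = exp(-0.3225) = 0.7243

0.72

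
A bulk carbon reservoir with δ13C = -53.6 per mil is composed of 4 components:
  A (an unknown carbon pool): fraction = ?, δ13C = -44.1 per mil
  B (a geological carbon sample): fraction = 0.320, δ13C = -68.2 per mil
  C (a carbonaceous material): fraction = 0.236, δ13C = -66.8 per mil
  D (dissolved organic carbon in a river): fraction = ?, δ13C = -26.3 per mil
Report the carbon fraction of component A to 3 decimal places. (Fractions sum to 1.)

Let f_A and f_D be the unknown fractions; fractions sum to 1 so f_A + f_D = 0.444.
Mass balance: Σ fᵢ·δᵢ = δ_bulk ⇒ f_A·(-44.1) + f_D·(-26.3) = -53.6 − (-37.589) = -16.011
Substitute f_D = 0.444 − f_A:
f_A·(-44.1 − -26.3) = -16.011 − 0.444×(-26.3) = -4.334
f_A = -4.334 / -17.8 = 0.2435

0.243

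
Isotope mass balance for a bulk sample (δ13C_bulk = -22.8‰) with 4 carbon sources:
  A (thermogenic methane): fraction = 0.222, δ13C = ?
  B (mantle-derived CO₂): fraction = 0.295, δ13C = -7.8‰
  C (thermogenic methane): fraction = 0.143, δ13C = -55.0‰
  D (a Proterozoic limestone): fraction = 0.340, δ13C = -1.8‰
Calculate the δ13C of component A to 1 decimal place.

Isotope mass balance: δ_bulk = Σ fᵢ·δᵢ.
-22.8 = 0.222×δ_A + 0.295×(-7.8) + 0.143×(-55.0) + 0.340×(-1.8)
0.222·δ_A = -22.8 − (-10.778) = -12.022
δ_A = -12.022 / 0.222 = -54.15‰

-54.2‰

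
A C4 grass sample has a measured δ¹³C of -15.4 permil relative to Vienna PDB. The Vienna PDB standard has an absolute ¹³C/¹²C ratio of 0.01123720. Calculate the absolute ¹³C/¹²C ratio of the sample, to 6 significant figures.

0.0110641

R_sample = R_standard × (δ¹³C/1000 + 1)
R_sample = 0.01123720 × (-15.4/1000 + 1) = 0.01123720 × 0.984600
R_sample = 0.0110641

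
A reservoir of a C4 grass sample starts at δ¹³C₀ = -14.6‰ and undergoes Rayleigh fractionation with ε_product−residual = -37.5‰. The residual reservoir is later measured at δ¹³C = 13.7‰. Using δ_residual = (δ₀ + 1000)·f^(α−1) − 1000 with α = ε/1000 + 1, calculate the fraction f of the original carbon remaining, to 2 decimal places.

0.47

α − 1 = ε/1000 = -0.0375
(δ_res + 1000)/(δ₀ + 1000) = (13.7 + 1000)/(-14.6 + 1000) = 1013.7/985.4 = 1.028719
f = 1.028719^(1/-0.0375) = exp(ln(1.028719)/-0.0375) = exp(0.02831/-0.0375)
f = exp(-0.7551) = 0.4700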